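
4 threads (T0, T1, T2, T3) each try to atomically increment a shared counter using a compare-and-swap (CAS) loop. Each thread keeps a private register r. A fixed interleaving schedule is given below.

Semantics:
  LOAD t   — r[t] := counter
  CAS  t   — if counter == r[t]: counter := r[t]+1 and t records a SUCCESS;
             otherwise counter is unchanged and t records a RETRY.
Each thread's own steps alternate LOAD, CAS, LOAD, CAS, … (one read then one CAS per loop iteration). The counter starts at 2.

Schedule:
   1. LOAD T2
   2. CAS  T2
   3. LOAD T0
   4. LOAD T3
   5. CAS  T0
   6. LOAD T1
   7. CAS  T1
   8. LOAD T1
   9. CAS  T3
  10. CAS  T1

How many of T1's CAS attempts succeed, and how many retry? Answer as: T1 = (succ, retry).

T1 = (2, 0)

   1) LOAD T2:  M=2  r_T2=2
   2) CAS  T2:  M=3  r_T2=2 ✓
   3) LOAD T0:  M=3  r_T0=3
   4) LOAD T3:  M=3  r_T3=3
   5) CAS  T0:  M=4  r_T0=3 ✓
   6) LOAD T1:  M=4  r_T1=4
   7) CAS  T1:  M=5  r_T1=4 ✓
   8) LOAD T1:  M=5  r_T1=5
   9) CAS  T3:  M=5  r_T3=3 ✗
  10) CAS  T1:  M=6  r_T1=5 ✓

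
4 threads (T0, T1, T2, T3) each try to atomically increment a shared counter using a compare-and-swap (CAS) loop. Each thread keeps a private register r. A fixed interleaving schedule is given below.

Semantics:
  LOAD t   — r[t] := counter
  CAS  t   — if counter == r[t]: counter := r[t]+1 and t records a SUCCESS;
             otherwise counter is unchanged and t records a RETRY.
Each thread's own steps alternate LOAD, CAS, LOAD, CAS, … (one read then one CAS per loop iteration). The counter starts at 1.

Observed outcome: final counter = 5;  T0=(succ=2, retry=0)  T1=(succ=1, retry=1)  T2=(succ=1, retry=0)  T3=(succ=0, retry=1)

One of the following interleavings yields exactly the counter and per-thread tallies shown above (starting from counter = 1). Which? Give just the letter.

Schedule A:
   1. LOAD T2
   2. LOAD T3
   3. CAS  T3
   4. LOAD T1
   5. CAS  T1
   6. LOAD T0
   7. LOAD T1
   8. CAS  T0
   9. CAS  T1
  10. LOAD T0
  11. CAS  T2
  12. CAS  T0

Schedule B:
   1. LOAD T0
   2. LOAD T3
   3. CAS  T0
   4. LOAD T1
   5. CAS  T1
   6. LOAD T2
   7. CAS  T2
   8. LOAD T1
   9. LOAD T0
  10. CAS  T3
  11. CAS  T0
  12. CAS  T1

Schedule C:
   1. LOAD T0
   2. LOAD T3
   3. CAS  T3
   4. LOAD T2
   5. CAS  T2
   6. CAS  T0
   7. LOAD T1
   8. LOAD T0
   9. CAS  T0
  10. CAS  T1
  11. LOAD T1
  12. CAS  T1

B

Tracing schedule B:
step 1: T0 LOAD ⇒ load; ctr=1 reg=1
step 2: T3 LOAD ⇒ load; ctr=1 reg=1
step 3: T0 CAS ⇒ ok; ctr=2 reg=1
step 4: T1 LOAD ⇒ load; ctr=2 reg=2
step 5: T1 CAS ⇒ ok; ctr=3 reg=2
step 6: T2 LOAD ⇒ load; ctr=3 reg=3
step 7: T2 CAS ⇒ ok; ctr=4 reg=3
step 8: T1 LOAD ⇒ load; ctr=4 reg=4
step 9: T0 LOAD ⇒ load; ctr=4 reg=4
step 10: T3 CAS ⇒ retry; ctr=4 reg=1
step 11: T0 CAS ⇒ ok; ctr=5 reg=4
step 12: T1 CAS ⇒ retry; ctr=5 reg=4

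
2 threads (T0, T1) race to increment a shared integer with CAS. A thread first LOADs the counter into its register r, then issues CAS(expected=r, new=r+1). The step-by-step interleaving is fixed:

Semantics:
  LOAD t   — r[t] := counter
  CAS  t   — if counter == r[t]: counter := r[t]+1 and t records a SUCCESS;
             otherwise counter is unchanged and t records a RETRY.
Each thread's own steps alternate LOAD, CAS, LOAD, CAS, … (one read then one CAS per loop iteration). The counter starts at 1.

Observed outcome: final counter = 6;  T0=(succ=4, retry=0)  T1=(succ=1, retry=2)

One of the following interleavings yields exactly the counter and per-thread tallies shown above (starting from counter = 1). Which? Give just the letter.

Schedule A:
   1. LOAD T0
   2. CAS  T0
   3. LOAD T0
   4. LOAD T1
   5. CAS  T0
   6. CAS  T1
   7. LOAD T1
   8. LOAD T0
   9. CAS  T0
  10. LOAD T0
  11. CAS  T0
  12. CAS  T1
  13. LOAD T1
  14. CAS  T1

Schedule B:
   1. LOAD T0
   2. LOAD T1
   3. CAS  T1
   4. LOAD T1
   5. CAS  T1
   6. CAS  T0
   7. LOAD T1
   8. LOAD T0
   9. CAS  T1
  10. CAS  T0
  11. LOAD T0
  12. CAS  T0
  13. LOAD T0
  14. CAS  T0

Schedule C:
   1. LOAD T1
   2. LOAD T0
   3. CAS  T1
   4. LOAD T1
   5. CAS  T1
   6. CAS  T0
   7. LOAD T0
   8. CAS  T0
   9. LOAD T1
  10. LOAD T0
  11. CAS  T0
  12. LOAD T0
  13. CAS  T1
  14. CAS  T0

Run A:
[1] T0.load  rd  (counter 1, T0.r 1)
[2] T0.cas  hit  (counter 2, T0.r 1)
[3] T0.load  rd  (counter 2, T0.r 2)
[4] T1.load  rd  (counter 2, T1.r 2)
[5] T0.cas  hit  (counter 3, T0.r 2)
[6] T1.cas  miss  (counter 3, T1.r 2)
[7] T1.load  rd  (counter 3, T1.r 3)
[8] T0.load  rd  (counter 3, T0.r 3)
[9] T0.cas  hit  (counter 4, T0.r 3)
[10] T0.load  rd  (counter 4, T0.r 4)
[11] T0.cas  hit  (counter 5, T0.r 4)
[12] T1.cas  miss  (counter 5, T1.r 3)
[13] T1.load  rd  (counter 5, T1.r 5)
[14] T1.cas  hit  (counter 6, T1.r 5)

A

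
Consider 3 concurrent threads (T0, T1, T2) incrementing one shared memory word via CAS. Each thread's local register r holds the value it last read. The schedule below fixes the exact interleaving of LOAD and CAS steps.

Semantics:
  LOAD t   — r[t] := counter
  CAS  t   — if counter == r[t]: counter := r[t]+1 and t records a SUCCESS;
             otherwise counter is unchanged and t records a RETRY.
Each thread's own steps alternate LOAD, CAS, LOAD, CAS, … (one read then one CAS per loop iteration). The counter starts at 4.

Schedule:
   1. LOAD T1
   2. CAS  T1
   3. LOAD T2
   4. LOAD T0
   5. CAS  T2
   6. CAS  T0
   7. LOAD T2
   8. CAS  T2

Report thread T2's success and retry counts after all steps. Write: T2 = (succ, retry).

T2 = (2, 0)

T1 LOAD — after: cnt=4, r=4 — load
T1 CAS — after: cnt=5, r=4 — ok
T2 LOAD — after: cnt=5, r=5 — load
T0 LOAD — after: cnt=5, r=5 — load
T2 CAS — after: cnt=6, r=5 — ok
T0 CAS — after: cnt=6, r=5 — retry
T2 LOAD — after: cnt=6, r=6 — load
T2 CAS — after: cnt=7, r=6 — ok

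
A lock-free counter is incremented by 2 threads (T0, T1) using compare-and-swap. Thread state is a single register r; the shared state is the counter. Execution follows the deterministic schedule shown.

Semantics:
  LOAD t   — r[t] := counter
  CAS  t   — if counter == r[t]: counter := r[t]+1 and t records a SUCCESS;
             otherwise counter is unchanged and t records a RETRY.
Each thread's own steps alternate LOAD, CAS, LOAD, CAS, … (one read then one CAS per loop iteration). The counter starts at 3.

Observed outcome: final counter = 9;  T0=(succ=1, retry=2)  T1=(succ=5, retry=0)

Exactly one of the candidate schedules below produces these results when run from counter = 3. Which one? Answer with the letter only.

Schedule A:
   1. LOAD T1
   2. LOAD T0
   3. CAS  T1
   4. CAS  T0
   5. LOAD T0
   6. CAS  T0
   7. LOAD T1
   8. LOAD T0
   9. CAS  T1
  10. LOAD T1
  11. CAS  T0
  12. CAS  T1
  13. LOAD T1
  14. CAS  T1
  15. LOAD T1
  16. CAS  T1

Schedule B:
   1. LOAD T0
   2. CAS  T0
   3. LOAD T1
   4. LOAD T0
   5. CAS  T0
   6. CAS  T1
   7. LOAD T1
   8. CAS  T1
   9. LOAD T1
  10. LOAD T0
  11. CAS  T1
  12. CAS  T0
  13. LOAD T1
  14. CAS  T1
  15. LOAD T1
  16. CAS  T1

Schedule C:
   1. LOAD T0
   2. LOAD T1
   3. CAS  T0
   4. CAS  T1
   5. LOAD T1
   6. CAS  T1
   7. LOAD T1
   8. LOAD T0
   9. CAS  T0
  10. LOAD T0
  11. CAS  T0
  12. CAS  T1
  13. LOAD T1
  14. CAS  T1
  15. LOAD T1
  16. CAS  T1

A

Tracing schedule A:
#1 T1 reads 3
#2 T0 reads 3
#3 T1 CAS(3→4) writes; counter now 4
#4 T0 CAS(3→4) fails; counter now 4
#5 T0 reads 4
#6 T0 CAS(4→5) writes; counter now 5
#7 T1 reads 5
#8 T0 reads 5
#9 T1 CAS(5→6) writes; counter now 6
#10 T1 reads 6
#11 T0 CAS(5→6) fails; counter now 6
#12 T1 CAS(6→7) writes; counter now 7
#13 T1 reads 7
#14 T1 CAS(7→8) writes; counter now 8
#15 T1 reads 8
#16 T1 CAS(8→9) writes; counter now 9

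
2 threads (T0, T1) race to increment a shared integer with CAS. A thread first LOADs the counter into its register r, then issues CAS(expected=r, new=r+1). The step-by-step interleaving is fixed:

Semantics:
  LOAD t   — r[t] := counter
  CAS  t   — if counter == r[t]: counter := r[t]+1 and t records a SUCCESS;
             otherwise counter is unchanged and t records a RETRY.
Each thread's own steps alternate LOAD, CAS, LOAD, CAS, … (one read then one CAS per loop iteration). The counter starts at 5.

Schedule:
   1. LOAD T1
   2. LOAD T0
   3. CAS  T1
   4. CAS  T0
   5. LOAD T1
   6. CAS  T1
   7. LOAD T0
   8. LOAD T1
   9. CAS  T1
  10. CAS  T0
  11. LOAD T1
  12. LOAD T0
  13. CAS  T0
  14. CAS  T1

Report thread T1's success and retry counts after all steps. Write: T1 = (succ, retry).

#1 T1 reads 5
#2 T0 reads 5
#3 T1 CAS(5→6) writes; counter now 6
#4 T0 CAS(5→6) fails; counter now 6
#5 T1 reads 6
#6 T1 CAS(6→7) writes; counter now 7
#7 T0 reads 7
#8 T1 reads 7
#9 T1 CAS(7→8) writes; counter now 8
#10 T0 CAS(7→8) fails; counter now 8
#11 T1 reads 8
#12 T0 reads 8
#13 T0 CAS(8→9) writes; counter now 9
#14 T1 CAS(8→9) fails; counter now 9

T1 = (3, 1)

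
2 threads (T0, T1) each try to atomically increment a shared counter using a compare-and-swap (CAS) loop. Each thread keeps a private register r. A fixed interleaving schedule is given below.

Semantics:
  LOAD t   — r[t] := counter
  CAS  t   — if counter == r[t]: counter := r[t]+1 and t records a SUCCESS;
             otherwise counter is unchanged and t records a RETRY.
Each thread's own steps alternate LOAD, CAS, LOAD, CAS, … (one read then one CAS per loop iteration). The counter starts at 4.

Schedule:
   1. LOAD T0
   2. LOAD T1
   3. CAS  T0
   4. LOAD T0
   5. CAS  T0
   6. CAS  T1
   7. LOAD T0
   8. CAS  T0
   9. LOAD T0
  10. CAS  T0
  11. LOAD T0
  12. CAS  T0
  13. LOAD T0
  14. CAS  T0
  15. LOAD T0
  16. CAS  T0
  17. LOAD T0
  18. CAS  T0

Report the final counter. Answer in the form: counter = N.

#1 T0 reads 4
#2 T1 reads 4
#3 T0 CAS(4→5) writes; counter now 5
#4 T0 reads 5
#5 T0 CAS(5→6) writes; counter now 6
#6 T1 CAS(4→5) fails; counter now 6
#7 T0 reads 6
#8 T0 CAS(6→7) writes; counter now 7
#9 T0 reads 7
#10 T0 CAS(7→8) writes; counter now 8
#11 T0 reads 8
#12 T0 CAS(8→9) writes; counter now 9
#13 T0 reads 9
#14 T0 CAS(9→10) writes; counter now 10
#15 T0 reads 10
#16 T0 CAS(10→11) writes; counter now 11
#17 T0 reads 11
#18 T0 CAS(11→12) writes; counter now 12

counter = 12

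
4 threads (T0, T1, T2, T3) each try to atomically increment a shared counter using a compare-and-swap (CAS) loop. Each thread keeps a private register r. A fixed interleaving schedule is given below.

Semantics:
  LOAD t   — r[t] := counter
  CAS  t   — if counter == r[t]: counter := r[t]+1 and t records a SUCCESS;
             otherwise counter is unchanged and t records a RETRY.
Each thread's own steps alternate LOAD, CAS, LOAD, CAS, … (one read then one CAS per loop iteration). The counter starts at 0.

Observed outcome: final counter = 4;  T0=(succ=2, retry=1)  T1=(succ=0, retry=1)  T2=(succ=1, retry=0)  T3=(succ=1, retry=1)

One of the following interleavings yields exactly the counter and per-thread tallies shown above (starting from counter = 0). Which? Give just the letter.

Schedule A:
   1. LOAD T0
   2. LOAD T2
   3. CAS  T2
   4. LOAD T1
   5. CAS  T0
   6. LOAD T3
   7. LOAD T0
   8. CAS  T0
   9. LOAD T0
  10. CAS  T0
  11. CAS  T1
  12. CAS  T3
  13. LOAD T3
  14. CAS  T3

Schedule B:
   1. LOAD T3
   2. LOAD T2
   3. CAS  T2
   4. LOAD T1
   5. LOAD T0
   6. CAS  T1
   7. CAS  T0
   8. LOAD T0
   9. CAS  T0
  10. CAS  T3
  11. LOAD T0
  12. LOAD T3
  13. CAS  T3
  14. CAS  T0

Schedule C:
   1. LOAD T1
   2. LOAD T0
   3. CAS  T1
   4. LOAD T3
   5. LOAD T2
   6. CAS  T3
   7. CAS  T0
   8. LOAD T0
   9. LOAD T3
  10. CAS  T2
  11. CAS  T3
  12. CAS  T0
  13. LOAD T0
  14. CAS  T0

Tracing schedule A:
[1] T0.load  rd  (counter 0, T0.r 0)
[2] T2.load  rd  (counter 0, T2.r 0)
[3] T2.cas  hit  (counter 1, T2.r 0)
[4] T1.load  rd  (counter 1, T1.r 1)
[5] T0.cas  miss  (counter 1, T0.r 0)
[6] T3.load  rd  (counter 1, T3.r 1)
[7] T0.load  rd  (counter 1, T0.r 1)
[8] T0.cas  hit  (counter 2, T0.r 1)
[9] T0.load  rd  (counter 2, T0.r 2)
[10] T0.cas  hit  (counter 3, T0.r 2)
[11] T1.cas  miss  (counter 3, T1.r 1)
[12] T3.cas  miss  (counter 3, T3.r 1)
[13] T3.load  rd  (counter 3, T3.r 3)
[14] T3.cas  hit  (counter 4, T3.r 3)

A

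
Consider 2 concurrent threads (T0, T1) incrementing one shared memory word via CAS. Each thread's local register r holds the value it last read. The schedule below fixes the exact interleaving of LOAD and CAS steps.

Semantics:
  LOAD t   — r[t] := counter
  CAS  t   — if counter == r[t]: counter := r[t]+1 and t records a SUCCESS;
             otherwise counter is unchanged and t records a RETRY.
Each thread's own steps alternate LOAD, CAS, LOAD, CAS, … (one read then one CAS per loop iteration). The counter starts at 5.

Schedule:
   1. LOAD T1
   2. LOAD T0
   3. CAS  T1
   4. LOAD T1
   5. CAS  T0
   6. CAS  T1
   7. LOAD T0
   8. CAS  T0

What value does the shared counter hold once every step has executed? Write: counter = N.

[1] T1.load  rd  (counter 5, T1.r 5)
[2] T0.load  rd  (counter 5, T0.r 5)
[3] T1.cas  hit  (counter 6, T1.r 5)
[4] T1.load  rd  (counter 6, T1.r 6)
[5] T0.cas  miss  (counter 6, T0.r 5)
[6] T1.cas  hit  (counter 7, T1.r 6)
[7] T0.load  rd  (counter 7, T0.r 7)
[8] T0.cas  hit  (counter 8, T0.r 7)

counter = 8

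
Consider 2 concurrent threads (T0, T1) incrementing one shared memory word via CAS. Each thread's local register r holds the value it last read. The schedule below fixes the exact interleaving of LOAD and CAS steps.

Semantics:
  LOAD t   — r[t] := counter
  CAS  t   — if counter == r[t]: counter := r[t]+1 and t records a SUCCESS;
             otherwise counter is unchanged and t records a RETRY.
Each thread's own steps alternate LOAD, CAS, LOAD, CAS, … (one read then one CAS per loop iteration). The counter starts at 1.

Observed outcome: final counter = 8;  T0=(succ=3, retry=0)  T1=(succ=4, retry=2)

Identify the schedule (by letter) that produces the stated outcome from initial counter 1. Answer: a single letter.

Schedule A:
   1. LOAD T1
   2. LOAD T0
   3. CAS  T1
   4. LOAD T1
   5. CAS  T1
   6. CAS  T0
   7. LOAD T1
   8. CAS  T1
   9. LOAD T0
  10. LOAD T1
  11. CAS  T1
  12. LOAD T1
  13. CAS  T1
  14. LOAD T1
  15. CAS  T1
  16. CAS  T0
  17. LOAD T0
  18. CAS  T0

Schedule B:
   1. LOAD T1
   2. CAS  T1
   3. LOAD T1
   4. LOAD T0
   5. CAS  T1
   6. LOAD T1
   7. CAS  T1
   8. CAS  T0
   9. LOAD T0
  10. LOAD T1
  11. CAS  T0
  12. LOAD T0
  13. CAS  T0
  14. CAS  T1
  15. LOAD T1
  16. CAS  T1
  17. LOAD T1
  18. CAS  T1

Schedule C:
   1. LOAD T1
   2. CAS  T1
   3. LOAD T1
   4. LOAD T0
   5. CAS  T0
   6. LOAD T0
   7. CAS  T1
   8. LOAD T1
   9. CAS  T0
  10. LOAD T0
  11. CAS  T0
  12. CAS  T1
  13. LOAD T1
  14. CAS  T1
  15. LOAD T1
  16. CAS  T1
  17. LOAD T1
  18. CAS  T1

Simulating candidate C:
   1) LOAD T1:  M=1  r_T1=1
   2) CAS  T1:  M=2  r_T1=1 ✓
   3) LOAD T1:  M=2  r_T1=2
   4) LOAD T0:  M=2  r_T0=2
   5) CAS  T0:  M=3  r_T0=2 ✓
   6) LOAD T0:  M=3  r_T0=3
   7) CAS  T1:  M=3  r_T1=2 ✗
   8) LOAD T1:  M=3  r_T1=3
   9) CAS  T0:  M=4  r_T0=3 ✓
  10) LOAD T0:  M=4  r_T0=4
  11) CAS  T0:  M=5  r_T0=4 ✓
  12) CAS  T1:  M=5  r_T1=3 ✗
  13) LOAD T1:  M=5  r_T1=5
  14) CAS  T1:  M=6  r_T1=5 ✓
  15) LOAD T1:  M=6  r_T1=6
  16) CAS  T1:  M=7  r_T1=6 ✓
  17) LOAD T1:  M=7  r_T1=7
  18) CAS  T1:  M=8  r_T1=7 ✓

C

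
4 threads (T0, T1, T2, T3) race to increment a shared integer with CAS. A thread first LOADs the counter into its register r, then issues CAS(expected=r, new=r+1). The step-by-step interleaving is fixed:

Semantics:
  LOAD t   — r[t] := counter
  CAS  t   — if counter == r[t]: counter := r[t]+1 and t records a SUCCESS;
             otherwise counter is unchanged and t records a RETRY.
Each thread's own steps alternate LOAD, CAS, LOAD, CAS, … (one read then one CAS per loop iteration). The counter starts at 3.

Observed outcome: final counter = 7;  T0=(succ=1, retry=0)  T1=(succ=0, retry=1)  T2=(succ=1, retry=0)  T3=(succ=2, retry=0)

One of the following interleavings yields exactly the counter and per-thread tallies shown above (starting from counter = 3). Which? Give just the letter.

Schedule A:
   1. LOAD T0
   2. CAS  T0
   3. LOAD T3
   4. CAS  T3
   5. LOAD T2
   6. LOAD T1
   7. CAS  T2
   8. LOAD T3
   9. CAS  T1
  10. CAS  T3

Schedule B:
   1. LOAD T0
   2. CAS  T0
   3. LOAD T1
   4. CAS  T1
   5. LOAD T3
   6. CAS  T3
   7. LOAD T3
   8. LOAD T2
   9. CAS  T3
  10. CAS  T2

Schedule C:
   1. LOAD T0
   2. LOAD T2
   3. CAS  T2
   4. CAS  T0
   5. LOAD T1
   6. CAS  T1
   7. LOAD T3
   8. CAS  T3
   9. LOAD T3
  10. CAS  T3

A

Simulating candidate A:
step 1: T0 LOAD ⇒ load; ctr=3 reg=3
step 2: T0 CAS ⇒ ok; ctr=4 reg=3
step 3: T3 LOAD ⇒ load; ctr=4 reg=4
step 4: T3 CAS ⇒ ok; ctr=5 reg=4
step 5: T2 LOAD ⇒ load; ctr=5 reg=5
step 6: T1 LOAD ⇒ load; ctr=5 reg=5
step 7: T2 CAS ⇒ ok; ctr=6 reg=5
step 8: T3 LOAD ⇒ load; ctr=6 reg=6
step 9: T1 CAS ⇒ retry; ctr=6 reg=5
step 10: T3 CAS ⇒ ok; ctr=7 reg=6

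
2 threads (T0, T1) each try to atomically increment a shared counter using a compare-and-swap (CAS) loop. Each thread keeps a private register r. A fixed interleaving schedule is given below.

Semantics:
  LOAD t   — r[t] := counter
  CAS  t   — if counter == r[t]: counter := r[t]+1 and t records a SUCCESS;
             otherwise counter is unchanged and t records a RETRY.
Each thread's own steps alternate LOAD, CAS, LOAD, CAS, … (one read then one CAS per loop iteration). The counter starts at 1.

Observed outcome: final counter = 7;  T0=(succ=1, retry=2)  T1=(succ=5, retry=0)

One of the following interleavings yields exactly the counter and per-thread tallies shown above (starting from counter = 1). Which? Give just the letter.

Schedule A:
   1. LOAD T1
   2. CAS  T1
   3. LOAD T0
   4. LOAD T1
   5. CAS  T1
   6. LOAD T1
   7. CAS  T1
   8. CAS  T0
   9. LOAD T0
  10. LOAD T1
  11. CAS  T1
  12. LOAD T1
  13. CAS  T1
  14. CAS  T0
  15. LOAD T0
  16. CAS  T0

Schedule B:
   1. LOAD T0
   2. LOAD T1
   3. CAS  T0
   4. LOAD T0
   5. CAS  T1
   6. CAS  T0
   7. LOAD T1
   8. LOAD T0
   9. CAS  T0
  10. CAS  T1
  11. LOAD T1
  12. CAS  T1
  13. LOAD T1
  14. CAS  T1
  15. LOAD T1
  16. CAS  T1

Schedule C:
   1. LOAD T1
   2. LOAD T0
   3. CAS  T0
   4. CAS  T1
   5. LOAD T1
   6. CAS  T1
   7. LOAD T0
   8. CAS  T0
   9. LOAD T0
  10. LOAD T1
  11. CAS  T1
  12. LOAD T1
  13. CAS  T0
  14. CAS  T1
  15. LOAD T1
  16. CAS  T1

A

Tracing schedule A:
#1 T1 reads 1
#2 T1 CAS(1→2) writes; counter now 2
#3 T0 reads 2
#4 T1 reads 2
#5 T1 CAS(2→3) writes; counter now 3
#6 T1 reads 3
#7 T1 CAS(3→4) writes; counter now 4
#8 T0 CAS(2→3) fails; counter now 4
#9 T0 reads 4
#10 T1 reads 4
#11 T1 CAS(4→5) writes; counter now 5
#12 T1 reads 5
#13 T1 CAS(5→6) writes; counter now 6
#14 T0 CAS(4→5) fails; counter now 6
#15 T0 reads 6
#16 T0 CAS(6→7) writes; counter now 7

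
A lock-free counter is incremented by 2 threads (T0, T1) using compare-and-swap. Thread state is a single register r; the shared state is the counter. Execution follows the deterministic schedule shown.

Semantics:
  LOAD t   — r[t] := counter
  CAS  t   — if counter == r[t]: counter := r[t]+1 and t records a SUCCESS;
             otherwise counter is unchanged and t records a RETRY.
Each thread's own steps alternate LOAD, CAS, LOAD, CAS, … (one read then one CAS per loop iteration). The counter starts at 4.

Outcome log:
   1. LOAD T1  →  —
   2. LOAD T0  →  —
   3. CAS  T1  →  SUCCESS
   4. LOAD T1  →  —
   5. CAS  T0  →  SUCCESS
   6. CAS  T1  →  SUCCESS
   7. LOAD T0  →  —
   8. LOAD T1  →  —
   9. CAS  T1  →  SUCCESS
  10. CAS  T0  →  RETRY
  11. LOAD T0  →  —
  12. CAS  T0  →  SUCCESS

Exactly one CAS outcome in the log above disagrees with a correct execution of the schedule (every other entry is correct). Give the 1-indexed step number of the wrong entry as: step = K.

Reference trace:
step 1: T1 LOAD ⇒ load; ctr=4 reg=4
step 2: T0 LOAD ⇒ load; ctr=4 reg=4
step 3: T1 CAS ⇒ ok; ctr=5 reg=4
step 4: T1 LOAD ⇒ load; ctr=5 reg=5
step 5: T0 CAS ⇒ retry; ctr=5 reg=4
step 6: T1 CAS ⇒ ok; ctr=6 reg=5
step 7: T0 LOAD ⇒ load; ctr=6 reg=6
step 8: T1 LOAD ⇒ load; ctr=6 reg=6
step 9: T1 CAS ⇒ ok; ctr=7 reg=6
step 10: T0 CAS ⇒ retry; ctr=7 reg=6
step 11: T0 LOAD ⇒ load; ctr=7 reg=7
step 12: T0 CAS ⇒ ok; ctr=8 reg=7
Log disagrees first at step 5.

step = 5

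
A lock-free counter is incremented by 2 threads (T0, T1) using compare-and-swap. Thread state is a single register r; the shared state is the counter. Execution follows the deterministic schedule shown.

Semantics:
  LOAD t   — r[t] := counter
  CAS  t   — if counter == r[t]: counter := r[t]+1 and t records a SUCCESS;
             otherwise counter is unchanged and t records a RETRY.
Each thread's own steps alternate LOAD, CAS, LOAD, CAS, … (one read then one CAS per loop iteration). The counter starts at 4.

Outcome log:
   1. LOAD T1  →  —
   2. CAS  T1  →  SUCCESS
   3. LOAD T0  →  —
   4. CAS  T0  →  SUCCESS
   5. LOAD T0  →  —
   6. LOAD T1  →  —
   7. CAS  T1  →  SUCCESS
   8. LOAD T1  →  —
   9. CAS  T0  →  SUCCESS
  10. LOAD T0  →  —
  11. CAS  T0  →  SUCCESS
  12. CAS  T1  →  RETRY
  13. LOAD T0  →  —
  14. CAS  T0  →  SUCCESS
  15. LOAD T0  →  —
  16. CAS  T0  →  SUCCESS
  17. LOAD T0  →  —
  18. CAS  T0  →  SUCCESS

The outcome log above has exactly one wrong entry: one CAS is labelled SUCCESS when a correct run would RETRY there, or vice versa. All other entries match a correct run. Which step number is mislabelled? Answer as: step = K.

Reference trace:
step 1: T1 LOAD ⇒ load; ctr=4 reg=4
step 2: T1 CAS ⇒ ok; ctr=5 reg=4
step 3: T0 LOAD ⇒ load; ctr=5 reg=5
step 4: T0 CAS ⇒ ok; ctr=6 reg=5
step 5: T0 LOAD ⇒ load; ctr=6 reg=6
step 6: T1 LOAD ⇒ load; ctr=6 reg=6
step 7: T1 CAS ⇒ ok; ctr=7 reg=6
step 8: T1 LOAD ⇒ load; ctr=7 reg=7
step 9: T0 CAS ⇒ retry; ctr=7 reg=6
step 10: T0 LOAD ⇒ load; ctr=7 reg=7
step 11: T0 CAS ⇒ ok; ctr=8 reg=7
step 12: T1 CAS ⇒ retry; ctr=8 reg=7
step 13: T0 LOAD ⇒ load; ctr=8 reg=8
step 14: T0 CAS ⇒ ok; ctr=9 reg=8
step 15: T0 LOAD ⇒ load; ctr=9 reg=9
step 16: T0 CAS ⇒ ok; ctr=10 reg=9
step 17: T0 LOAD ⇒ load; ctr=10 reg=10
step 18: T0 CAS ⇒ ok; ctr=11 reg=10
Flip is step 9.

step = 9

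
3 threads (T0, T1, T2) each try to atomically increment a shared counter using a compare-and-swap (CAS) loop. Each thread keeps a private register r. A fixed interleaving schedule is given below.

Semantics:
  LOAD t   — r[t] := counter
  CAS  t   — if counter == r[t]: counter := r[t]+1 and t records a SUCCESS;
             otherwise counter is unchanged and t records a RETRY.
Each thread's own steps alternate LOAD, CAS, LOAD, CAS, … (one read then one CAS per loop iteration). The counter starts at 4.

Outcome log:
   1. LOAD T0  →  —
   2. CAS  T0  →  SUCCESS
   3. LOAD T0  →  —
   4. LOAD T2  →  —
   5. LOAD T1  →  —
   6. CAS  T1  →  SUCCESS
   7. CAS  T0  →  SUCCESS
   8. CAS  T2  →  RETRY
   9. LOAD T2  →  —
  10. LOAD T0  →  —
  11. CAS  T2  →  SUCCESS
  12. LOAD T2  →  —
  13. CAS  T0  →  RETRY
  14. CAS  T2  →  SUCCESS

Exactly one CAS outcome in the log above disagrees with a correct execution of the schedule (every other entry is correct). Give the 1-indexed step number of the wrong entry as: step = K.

step = 7

Re-executing:
[1] T0.load  rd  (counter 4, T0.r 4)
[2] T0.cas  hit  (counter 5, T0.r 4)
[3] T0.load  rd  (counter 5, T0.r 5)
[4] T2.load  rd  (counter 5, T2.r 5)
[5] T1.load  rd  (counter 5, T1.r 5)
[6] T1.cas  hit  (counter 6, T1.r 5)
[7] T0.cas  miss  (counter 6, T0.r 5)
[8] T2.cas  miss  (counter 6, T2.r 5)
[9] T2.load  rd  (counter 6, T2.r 6)
[10] T0.load  rd  (counter 6, T0.r 6)
[11] T2.cas  hit  (counter 7, T2.r 6)
[12] T2.load  rd  (counter 7, T2.r 7)
[13] T0.cas  miss  (counter 7, T0.r 6)
[14] T2.cas  hit  (counter 8, T2.r 7)
Log disagrees first at step 7.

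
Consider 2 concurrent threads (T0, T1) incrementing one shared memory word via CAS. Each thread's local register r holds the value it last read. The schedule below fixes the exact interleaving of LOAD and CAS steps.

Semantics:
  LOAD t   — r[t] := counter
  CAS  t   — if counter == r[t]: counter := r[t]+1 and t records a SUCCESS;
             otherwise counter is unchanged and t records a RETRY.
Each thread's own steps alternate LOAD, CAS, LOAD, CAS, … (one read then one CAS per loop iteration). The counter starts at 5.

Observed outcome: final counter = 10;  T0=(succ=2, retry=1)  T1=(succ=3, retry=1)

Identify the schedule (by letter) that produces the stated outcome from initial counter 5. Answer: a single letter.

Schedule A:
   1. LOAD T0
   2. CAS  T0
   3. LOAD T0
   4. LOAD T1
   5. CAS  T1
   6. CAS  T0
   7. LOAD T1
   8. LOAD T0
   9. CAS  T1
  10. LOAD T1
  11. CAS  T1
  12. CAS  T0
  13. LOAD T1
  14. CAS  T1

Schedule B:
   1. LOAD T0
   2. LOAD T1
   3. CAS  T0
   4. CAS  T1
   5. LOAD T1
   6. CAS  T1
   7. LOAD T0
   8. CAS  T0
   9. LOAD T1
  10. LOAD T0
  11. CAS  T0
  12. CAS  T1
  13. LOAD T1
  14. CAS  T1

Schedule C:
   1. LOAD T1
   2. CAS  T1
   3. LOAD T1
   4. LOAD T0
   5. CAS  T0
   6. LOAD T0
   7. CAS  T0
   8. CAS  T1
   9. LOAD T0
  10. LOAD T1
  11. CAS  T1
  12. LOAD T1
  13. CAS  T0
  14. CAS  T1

Tracing schedule C:
[1] T1.load  rd  (counter 5, T1.r 5)
[2] T1.cas  hit  (counter 6, T1.r 5)
[3] T1.load  rd  (counter 6, T1.r 6)
[4] T0.load  rd  (counter 6, T0.r 6)
[5] T0.cas  hit  (counter 7, T0.r 6)
[6] T0.load  rd  (counter 7, T0.r 7)
[7] T0.cas  hit  (counter 8, T0.r 7)
[8] T1.cas  miss  (counter 8, T1.r 6)
[9] T0.load  rd  (counter 8, T0.r 8)
[10] T1.load  rd  (counter 8, T1.r 8)
[11] T1.cas  hit  (counter 9, T1.r 8)
[12] T1.load  rd  (counter 9, T1.r 9)
[13] T0.cas  miss  (counter 9, T0.r 8)
[14] T1.cas  hit  (counter 10, T1.r 9)

C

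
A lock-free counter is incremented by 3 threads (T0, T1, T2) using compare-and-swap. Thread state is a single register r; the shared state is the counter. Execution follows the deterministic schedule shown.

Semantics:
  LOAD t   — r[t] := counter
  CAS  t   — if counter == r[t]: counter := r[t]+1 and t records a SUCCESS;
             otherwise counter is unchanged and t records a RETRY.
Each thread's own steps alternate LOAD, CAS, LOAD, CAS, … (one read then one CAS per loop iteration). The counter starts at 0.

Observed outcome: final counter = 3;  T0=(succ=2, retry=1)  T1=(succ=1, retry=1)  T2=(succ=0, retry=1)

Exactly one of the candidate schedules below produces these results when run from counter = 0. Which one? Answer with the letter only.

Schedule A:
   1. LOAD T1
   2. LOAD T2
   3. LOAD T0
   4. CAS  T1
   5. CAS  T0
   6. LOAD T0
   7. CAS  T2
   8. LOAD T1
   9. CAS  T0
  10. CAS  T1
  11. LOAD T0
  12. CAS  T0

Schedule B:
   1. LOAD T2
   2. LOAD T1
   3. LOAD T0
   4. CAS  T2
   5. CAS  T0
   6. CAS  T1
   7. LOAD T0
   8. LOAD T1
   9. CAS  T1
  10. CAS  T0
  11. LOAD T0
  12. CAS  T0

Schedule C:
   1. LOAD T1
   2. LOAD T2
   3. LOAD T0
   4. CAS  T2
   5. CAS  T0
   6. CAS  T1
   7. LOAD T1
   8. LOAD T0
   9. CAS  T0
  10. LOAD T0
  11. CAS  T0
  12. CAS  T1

Simulating candidate A:
T1 LOAD — after: cnt=0, r=0 — load
T2 LOAD — after: cnt=0, r=0 — load
T0 LOAD — after: cnt=0, r=0 — load
T1 CAS — after: cnt=1, r=0 — ok
T0 CAS — after: cnt=1, r=0 — retry
T0 LOAD — after: cnt=1, r=1 — load
T2 CAS — after: cnt=1, r=0 — retry
T1 LOAD — after: cnt=1, r=1 — load
T0 CAS — after: cnt=2, r=1 — ok
T1 CAS — after: cnt=2, r=1 — retry
T0 LOAD — after: cnt=2, r=2 — load
T0 CAS — after: cnt=3, r=2 — ok

A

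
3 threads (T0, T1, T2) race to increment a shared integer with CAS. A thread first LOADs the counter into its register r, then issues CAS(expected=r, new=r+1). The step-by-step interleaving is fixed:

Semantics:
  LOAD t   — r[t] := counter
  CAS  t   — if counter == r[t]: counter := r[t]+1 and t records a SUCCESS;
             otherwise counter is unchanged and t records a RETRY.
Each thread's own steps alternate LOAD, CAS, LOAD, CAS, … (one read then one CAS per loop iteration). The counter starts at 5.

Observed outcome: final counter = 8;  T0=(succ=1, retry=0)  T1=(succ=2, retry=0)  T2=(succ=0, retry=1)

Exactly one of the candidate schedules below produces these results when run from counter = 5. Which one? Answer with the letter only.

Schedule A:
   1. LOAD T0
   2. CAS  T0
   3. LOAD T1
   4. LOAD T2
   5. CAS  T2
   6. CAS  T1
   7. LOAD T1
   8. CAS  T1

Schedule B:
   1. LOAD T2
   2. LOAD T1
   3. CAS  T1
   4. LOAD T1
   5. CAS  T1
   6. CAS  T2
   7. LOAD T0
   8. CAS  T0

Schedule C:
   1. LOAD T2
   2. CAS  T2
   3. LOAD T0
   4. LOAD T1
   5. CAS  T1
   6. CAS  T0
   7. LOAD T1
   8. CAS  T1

B

Simulating candidate B:
[1] T2.load  rd  (counter 5, T2.r 5)
[2] T1.load  rd  (counter 5, T1.r 5)
[3] T1.cas  hit  (counter 6, T1.r 5)
[4] T1.load  rd  (counter 6, T1.r 6)
[5] T1.cas  hit  (counter 7, T1.r 6)
[6] T2.cas  miss  (counter 7, T2.r 5)
[7] T0.load  rd  (counter 7, T0.r 7)
[8] T0.cas  hit  (counter 8, T0.r 7)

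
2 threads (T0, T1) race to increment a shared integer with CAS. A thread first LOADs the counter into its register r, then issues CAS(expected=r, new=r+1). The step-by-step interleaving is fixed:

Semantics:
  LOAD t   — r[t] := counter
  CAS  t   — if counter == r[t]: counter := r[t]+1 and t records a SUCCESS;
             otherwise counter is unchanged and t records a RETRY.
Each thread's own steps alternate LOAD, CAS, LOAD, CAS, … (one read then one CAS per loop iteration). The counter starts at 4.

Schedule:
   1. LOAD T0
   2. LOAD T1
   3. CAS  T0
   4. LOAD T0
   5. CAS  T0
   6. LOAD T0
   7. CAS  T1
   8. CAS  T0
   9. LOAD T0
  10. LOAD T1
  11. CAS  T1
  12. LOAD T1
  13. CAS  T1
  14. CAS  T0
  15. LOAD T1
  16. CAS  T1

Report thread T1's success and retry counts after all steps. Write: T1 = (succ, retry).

T1 = (3, 1)

#1 T0 reads 4
#2 T1 reads 4
#3 T0 CAS(4→5) writes; counter now 5
#4 T0 reads 5
#5 T0 CAS(5→6) writes; counter now 6
#6 T0 reads 6
#7 T1 CAS(4→5) fails; counter now 6
#8 T0 CAS(6→7) writes; counter now 7
#9 T0 reads 7
#10 T1 reads 7
#11 T1 CAS(7→8) writes; counter now 8
#12 T1 reads 8
#13 T1 CAS(8→9) writes; counter now 9
#14 T0 CAS(7→8) fails; counter now 9
#15 T1 reads 9
#16 T1 CAS(9→10) writes; counter now 10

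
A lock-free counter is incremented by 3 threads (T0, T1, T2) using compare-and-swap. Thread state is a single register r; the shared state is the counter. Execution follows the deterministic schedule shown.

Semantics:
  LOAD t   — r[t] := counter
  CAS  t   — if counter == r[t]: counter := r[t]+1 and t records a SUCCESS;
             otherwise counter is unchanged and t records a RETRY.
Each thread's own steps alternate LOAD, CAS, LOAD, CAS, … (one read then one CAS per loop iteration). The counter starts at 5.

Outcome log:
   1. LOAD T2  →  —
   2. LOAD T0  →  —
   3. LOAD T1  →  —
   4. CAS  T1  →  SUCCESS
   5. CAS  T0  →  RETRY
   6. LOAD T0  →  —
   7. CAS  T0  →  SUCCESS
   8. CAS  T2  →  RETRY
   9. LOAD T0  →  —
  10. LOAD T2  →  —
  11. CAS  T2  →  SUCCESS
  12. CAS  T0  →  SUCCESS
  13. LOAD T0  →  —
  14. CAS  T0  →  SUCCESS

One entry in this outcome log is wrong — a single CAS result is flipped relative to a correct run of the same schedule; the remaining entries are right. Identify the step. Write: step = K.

step = 12

Correct run:
   1) LOAD T2:  M=5  r_T2=5
   2) LOAD T0:  M=5  r_T0=5
   3) LOAD T1:  M=5  r_T1=5
   4) CAS  T1:  M=6  r_T1=5 ✓
   5) CAS  T0:  M=6  r_T0=5 ✗
   6) LOAD T0:  M=6  r_T0=6
   7) CAS  T0:  M=7  r_T0=6 ✓
   8) CAS  T2:  M=7  r_T2=5 ✗
   9) LOAD T0:  M=7  r_T0=7
  10) LOAD T2:  M=7  r_T2=7
  11) CAS  T2:  M=8  r_T2=7 ✓
  12) CAS  T0:  M=8  r_T0=7 ✗
  13) LOAD T0:  M=8  r_T0=8
  14) CAS  T0:  M=9  r_T0=8 ✓
Flip is step 12.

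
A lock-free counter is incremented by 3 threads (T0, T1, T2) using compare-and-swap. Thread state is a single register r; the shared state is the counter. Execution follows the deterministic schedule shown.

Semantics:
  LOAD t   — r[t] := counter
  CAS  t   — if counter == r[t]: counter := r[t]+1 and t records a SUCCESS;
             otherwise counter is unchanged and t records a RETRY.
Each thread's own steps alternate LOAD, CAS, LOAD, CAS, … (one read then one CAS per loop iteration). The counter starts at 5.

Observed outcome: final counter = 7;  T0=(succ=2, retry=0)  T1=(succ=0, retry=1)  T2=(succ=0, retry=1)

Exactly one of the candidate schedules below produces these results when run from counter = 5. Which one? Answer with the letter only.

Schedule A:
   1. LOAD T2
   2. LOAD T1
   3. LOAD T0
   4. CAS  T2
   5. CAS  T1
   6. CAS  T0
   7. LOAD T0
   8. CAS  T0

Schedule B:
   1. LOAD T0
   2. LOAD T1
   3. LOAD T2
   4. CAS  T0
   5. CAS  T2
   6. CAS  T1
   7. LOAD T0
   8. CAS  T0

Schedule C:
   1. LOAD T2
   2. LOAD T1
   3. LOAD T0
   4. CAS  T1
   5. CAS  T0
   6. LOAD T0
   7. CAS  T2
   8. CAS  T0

Run B:
#1 T0 reads 5
#2 T1 reads 5
#3 T2 reads 5
#4 T0 CAS(5→6) writes; counter now 6
#5 T2 CAS(5→6) fails; counter now 6
#6 T1 CAS(5→6) fails; counter now 6
#7 T0 reads 6
#8 T0 CAS(6→7) writes; counter now 7

B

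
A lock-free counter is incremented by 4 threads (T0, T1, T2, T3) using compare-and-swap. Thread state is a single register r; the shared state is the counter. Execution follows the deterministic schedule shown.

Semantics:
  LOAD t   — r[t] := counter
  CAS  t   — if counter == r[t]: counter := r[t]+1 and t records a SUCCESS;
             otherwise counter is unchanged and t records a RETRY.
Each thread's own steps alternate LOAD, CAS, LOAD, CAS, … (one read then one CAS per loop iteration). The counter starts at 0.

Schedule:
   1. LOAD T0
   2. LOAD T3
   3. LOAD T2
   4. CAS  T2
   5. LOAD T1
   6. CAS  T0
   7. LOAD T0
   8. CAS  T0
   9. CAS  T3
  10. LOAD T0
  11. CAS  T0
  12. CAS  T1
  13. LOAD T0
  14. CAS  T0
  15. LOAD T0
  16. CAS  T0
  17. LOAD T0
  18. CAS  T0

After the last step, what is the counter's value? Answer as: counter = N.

step 1: T0 LOAD ⇒ load; ctr=0 reg=0
step 2: T3 LOAD ⇒ load; ctr=0 reg=0
step 3: T2 LOAD ⇒ load; ctr=0 reg=0
step 4: T2 CAS ⇒ ok; ctr=1 reg=0
step 5: T1 LOAD ⇒ load; ctr=1 reg=1
step 6: T0 CAS ⇒ retry; ctr=1 reg=0
step 7: T0 LOAD ⇒ load; ctr=1 reg=1
step 8: T0 CAS ⇒ ok; ctr=2 reg=1
step 9: T3 CAS ⇒ retry; ctr=2 reg=0
step 10: T0 LOAD ⇒ load; ctr=2 reg=2
step 11: T0 CAS ⇒ ok; ctr=3 reg=2
step 12: T1 CAS ⇒ retry; ctr=3 reg=1
step 13: T0 LOAD ⇒ load; ctr=3 reg=3
step 14: T0 CAS ⇒ ok; ctr=4 reg=3
step 15: T0 LOAD ⇒ load; ctr=4 reg=4
step 16: T0 CAS ⇒ ok; ctr=5 reg=4
step 17: T0 LOAD ⇒ load; ctr=5 reg=5
step 18: T0 CAS ⇒ ok; ctr=6 reg=5

counter = 6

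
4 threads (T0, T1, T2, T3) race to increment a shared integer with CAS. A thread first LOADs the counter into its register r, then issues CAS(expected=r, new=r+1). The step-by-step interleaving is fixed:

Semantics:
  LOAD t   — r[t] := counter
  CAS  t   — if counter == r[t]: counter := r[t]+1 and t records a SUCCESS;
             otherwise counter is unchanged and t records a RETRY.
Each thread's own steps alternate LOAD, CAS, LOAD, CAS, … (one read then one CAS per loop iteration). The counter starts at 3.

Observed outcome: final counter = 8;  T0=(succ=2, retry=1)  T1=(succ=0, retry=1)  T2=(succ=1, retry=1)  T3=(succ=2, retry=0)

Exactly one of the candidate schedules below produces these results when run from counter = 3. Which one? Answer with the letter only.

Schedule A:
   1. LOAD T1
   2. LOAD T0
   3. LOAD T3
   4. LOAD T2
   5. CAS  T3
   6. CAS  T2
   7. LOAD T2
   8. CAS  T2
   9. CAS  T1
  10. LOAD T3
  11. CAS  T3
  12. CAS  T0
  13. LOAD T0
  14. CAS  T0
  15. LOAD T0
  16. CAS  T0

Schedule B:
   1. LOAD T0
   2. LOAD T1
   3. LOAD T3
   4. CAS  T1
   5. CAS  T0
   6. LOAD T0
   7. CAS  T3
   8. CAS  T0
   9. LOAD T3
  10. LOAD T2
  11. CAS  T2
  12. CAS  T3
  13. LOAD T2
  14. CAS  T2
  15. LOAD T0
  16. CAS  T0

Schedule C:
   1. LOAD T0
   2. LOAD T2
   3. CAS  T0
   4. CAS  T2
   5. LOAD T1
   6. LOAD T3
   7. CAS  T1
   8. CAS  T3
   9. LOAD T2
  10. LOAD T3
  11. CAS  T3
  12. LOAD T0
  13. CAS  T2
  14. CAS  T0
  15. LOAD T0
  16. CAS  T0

Tracing schedule A:
1. LOAD T1 → mem=3 r[T1]=3 [LOAD]
2. LOAD T0 → mem=3 r[T0]=3 [LOAD]
3. LOAD T3 → mem=3 r[T3]=3 [LOAD]
4. LOAD T2 → mem=3 r[T2]=3 [LOAD]
5. CAS T3 → mem=4 r[T3]=3 [OK]
6. CAS T2 → mem=4 r[T2]=3 [RETRY]
7. LOAD T2 → mem=4 r[T2]=4 [LOAD]
8. CAS T2 → mem=5 r[T2]=4 [OK]
9. CAS T1 → mem=5 r[T1]=3 [RETRY]
10. LOAD T3 → mem=5 r[T3]=5 [LOAD]
11. CAS T3 → mem=6 r[T3]=5 [OK]
12. CAS T0 → mem=6 r[T0]=3 [RETRY]
13. LOAD T0 → mem=6 r[T0]=6 [LOAD]
14. CAS T0 → mem=7 r[T0]=6 [OK]
15. LOAD T0 → mem=7 r[T0]=7 [LOAD]
16. CAS T0 → mem=8 r[T0]=7 [OK]

A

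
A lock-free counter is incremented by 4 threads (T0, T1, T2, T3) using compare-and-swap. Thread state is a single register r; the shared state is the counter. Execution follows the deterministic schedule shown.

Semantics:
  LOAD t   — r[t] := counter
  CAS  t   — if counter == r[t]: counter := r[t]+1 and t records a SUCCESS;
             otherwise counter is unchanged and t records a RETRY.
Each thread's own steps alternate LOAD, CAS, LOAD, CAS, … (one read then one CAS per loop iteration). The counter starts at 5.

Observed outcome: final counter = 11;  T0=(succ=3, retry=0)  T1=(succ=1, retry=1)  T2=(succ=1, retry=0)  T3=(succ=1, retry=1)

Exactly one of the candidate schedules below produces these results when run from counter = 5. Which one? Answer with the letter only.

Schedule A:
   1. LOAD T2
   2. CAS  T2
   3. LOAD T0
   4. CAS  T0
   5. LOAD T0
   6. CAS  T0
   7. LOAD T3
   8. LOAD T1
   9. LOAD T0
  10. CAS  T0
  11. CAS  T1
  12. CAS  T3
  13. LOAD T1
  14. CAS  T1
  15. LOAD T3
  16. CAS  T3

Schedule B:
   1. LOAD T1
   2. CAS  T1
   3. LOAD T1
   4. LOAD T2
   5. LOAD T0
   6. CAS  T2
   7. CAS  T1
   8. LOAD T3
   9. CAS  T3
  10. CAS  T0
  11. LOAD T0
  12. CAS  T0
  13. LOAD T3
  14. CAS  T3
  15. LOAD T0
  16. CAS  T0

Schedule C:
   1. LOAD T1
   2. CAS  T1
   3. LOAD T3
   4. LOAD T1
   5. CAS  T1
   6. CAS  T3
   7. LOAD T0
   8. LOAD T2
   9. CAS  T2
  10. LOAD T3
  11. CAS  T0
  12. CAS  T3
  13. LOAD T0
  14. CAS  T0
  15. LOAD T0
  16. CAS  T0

Simulating candidate A:
T2 LOAD — after: cnt=5, r=5 — load
T2 CAS — after: cnt=6, r=5 — ok
T0 LOAD — after: cnt=6, r=6 — load
T0 CAS — after: cnt=7, r=6 — ok
T0 LOAD — after: cnt=7, r=7 — load
T0 CAS — after: cnt=8, r=7 — ok
T3 LOAD — after: cnt=8, r=8 — load
T1 LOAD — after: cnt=8, r=8 — load
T0 LOAD — after: cnt=8, r=8 — load
T0 CAS — after: cnt=9, r=8 — ok
T1 CAS — after: cnt=9, r=8 — retry
T3 CAS — after: cnt=9, r=8 — retry
T1 LOAD — after: cnt=9, r=9 — load
T1 CAS — after: cnt=10, r=9 — ok
T3 LOAD — after: cnt=10, r=10 — load
T3 CAS — after: cnt=11, r=10 — ok

A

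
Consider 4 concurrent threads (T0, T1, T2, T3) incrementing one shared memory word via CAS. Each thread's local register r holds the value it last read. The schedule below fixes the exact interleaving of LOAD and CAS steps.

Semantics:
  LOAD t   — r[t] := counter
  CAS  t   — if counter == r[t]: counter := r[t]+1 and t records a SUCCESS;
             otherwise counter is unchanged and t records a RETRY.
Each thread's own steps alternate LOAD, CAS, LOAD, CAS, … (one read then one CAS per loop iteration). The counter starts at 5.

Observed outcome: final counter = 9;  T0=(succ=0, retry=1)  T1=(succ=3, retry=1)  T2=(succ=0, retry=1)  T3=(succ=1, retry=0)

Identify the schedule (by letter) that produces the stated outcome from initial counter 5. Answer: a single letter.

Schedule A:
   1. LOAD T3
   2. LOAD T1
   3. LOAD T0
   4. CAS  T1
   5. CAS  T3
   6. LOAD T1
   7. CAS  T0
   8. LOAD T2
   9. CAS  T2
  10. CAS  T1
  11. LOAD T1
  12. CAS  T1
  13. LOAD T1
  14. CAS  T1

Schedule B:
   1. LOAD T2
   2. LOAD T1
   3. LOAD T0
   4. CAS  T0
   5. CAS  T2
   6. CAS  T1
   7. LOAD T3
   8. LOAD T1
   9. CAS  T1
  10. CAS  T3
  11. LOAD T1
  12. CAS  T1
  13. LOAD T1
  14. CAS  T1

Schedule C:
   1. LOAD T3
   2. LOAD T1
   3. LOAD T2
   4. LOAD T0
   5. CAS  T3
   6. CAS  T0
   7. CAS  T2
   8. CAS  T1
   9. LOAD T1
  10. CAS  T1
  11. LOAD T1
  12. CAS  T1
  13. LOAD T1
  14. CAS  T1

Simulating candidate C:
[1] T3.load  rd  (counter 5, T3.r 5)
[2] T1.load  rd  (counter 5, T1.r 5)
[3] T2.load  rd  (counter 5, T2.r 5)
[4] T0.load  rd  (counter 5, T0.r 5)
[5] T3.cas  hit  (counter 6, T3.r 5)
[6] T0.cas  miss  (counter 6, T0.r 5)
[7] T2.cas  miss  (counter 6, T2.r 5)
[8] T1.cas  miss  (counter 6, T1.r 5)
[9] T1.load  rd  (counter 6, T1.r 6)
[10] T1.cas  hit  (counter 7, T1.r 6)
[11] T1.load  rd  (counter 7, T1.r 7)
[12] T1.cas  hit  (counter 8, T1.r 7)
[13] T1.load  rd  (counter 8, T1.r 8)
[14] T1.cas  hit  (counter 9, T1.r 8)

C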